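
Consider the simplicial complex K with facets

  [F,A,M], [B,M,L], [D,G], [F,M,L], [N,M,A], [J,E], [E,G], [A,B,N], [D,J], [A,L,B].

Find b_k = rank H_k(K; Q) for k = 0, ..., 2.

b_0 = 2, b_1 = 2, b_2 = 0.

We work with the vertex ordering A < B < D < E < F < G < J < L < M < N. The simplices of K, each written with vertices in increasing order, are:

  0-simplices (10): A, B, D, E, F, G, J, L, M, N
  1-simplices (16): AB, AF, AL, AM, AN, BL, BM, BN, DG, DJ, EG, EJ, FL, FM, LM, MN
  2-simplices (6): ABL, ABN, AFM, AMN, BLM, FLM

giving chain groups C_0 ≅ Z^10, C_1 ≅ Z^16, C_2 ≅ Z^6.

The boundary map ∂_1: C_1 → C_0 is given by ∂[p,q] = [q] − [p].
The resulting 10×16 matrix has rank 8, and its Smith normal form has invariant factors (1,1,1,1,1,1,1,1).

Boundary ∂_2: C_2 → C_1 maps a triangle to the signed sum of its edges. For instance
  ∂AFM = FM − AM + AF,
  ∂AMN = MN − AN + AM.
As a 16×6 matrix over Z this has rank 6, with invariant factors (1,1,1,1,1,1).

Reading off H_k = ker ∂_k / im ∂_{k+1}:

  H_0: rank C_0 − rank ∂_1 = 10 − 8 = 2, and the invariant factors of ∂_1 are all 1, so H_0 = Z^2.
  H_1: rank ker ∂_1 − rank ∂_2 = (16 − 8) − 6 = 2, and the invariant factors of ∂_2 are all 1, so H_1 = Z^2.
  H_2: rank ker ∂_2 − rank ∂_3 = (6 − 6) − 0 = 0, and there is no ∂_3, so H_2 = 0.

(K is a triangulation of the disjoint union of the cylinder S^1 x I and the circle S^1.)

Hence the Betti numbers are b_0 = 2, b_1 = 2, b_2 = 0.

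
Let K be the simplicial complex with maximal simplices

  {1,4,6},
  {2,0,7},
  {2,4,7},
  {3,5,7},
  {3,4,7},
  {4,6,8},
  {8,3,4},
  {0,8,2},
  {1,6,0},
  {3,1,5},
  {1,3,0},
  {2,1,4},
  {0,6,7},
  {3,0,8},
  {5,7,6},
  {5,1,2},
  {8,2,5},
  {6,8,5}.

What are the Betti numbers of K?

Take the total order 0 < 1 < 2 < 3 < 4 < 5 < 6 < 7 < 8 on the vertex set. Then K (dimension 2) consists of the simplices:

  0-simplices (9): [0], [1], [2], [3], [4], [5], [6], [7], [8]
  1-simplices (27): (27 of them)
  2-simplices (18): [0,1,3], [0,1,6], [0,2,7], [0,2,8], [0,3,8], [0,6,7], [1,2,4], [1,2,5], [1,3,5], [1,4,6], [2,4,7], [2,5,8], [3,4,7], [3,4,8], [3,5,7], [4,6,8], [5,6,7], [5,6,8]

so the chain groups are C_0 ≅ Z^9, C_1 ≅ Z^27, C_2 ≅ Z^18.

The boundary map ∂_1: C_1 → C_0 sends each edge [p,q] (with p < q) to q − p.
This gives a 9×27 integer matrix of rank 8; reducing to Smith normal form yields diagonal entries (1,1,1,1,1,1,1,1).

Boundary ∂_2: C_2 → C_1 maps a triangle to the signed sum of its edges. For instance
  ∂[2,5,8] = [5,8] − [2,8] + [2,5],
  ∂[4,6,8] = [6,8] − [4,8] + [4,6].
This gives a 27×18 integer matrix of rank 17; reducing to Smith normal form yields diagonal entries (1,1,1,1,1,1,1,1,1,1,1,1,1,1,1,1,1).

Now H_k = ker ∂_k / im ∂_{k+1}, so:

  H_0: rank C_0 − rank ∂_1 = 9 − 8 = 1, and the invariant factors of ∂_1 are all 1, so H_0 = Z.
  H_1: rank ker ∂_1 − rank ∂_2 = (27 − 8) − 17 = 2, and the invariant factors of ∂_2 are all 1, so H_1 = Z^2.
  H_2: rank ker ∂_2 − rank ∂_3 = (18 − 17) − 0 = 1, and there is no ∂_3, so H_2 = Z.

As a check, the Euler characteristic is 9 − 27 + 18 = 0, which agrees with 1 − 2 + 1 = 0.
(K is a triangulation of the torus T^2.)

Hence the Betti numbers are b_0 = 1, b_1 = 2, b_2 = 1.

b_0 = 1, b_1 = 2, b_2 = 1.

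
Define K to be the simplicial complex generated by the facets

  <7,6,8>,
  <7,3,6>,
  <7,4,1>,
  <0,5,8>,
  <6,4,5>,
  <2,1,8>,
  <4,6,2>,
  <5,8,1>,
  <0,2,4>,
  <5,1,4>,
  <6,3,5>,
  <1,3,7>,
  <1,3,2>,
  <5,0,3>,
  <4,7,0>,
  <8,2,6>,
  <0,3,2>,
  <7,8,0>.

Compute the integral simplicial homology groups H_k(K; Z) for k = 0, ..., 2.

H_0 = Z,  H_1 = Z^2,  H_2 = Z.

K has 9 vertices, 27 edges, 18 triangles.
rank ∂_0 = 0, rank ∂_1 = 8 ⇒ b_0 = 9 − 0 − 8 = 1; all invariant factors of ∂_1 are 1 so no torsion. So H_0 ≅ Z.
rank ∂_1 = 8, rank ∂_2 = 17 ⇒ b_1 = 27 − 8 − 17 = 2; all invariant factors of ∂_2 are 1 so no torsion. So H_1 ≅ Z^2.
rank ∂_2 = 17, rank ∂_3 = 0 ⇒ b_2 = 18 − 17 − 0 = 1. So H_2 ≅ Z.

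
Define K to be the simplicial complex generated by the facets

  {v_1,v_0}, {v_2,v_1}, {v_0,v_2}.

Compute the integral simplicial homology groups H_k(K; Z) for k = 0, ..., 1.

Fix the vertex order v_0 < v_1 < v_2 and write every simplex with vertices in increasing order. Then dim K = 1 and the simplices of K are:

  0-simplices (3): [v_0], [v_1], [v_2]
  1-simplices (3): [v_0,v_1], [v_0,v_2], [v_1,v_2]

Hence C_0 ≅ Z^3, C_1 ≅ Z^3.

Boundary ∂_1: C_1 → C_0 sends each edge [p,q] (with p < q) to q − p. For instance
  ∂[v_0,v_2] = [v_2] − [v_0].
The resulting 3×3 matrix has rank 2, and its Smith normal form has invariant factors (1,1).

Reading off H_k = ker ∂_k / im ∂_{k+1}:

  H_0: rank C_0 − rank ∂_1 = 3 − 2 = 1, and the invariant factors of ∂_1 are all 1, so H_0 = Z.
  H_1: rank ker ∂_1 − rank ∂_2 = (3 − 2) − 0 = 1, and there is no ∂_2, so H_1 = Z.

H_0 ≅ Z,  H_1 ≅ Z.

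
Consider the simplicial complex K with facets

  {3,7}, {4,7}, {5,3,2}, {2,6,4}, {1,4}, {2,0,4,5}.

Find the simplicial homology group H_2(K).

We work with the vertex ordering 0 < 1 < 2 < 3 < 4 < 5 < 6 < 7. The simplices of K, each written with vertices in increasing order, are:

  0-simplices (8): [0], [1], [2], [3], [4], [5], [6], [7]
  1-simplices (13): [0,2], [0,4], [0,5], [1,4], [2,3], [2,4], [2,5], [2,6], [3,5], [3,7], [4,5], [4,6], [4,7]
  2-simplices (6): [0,2,4], [0,2,5], [0,4,5], [2,3,5], [2,4,5], [2,4,6]
  3-simplices (1): [0,2,4,5]

so the chain groups are C_0 ≅ Z^8, C_1 ≅ Z^13, C_2 ≅ Z^6, C_3 ≅ Z^1.

Boundary ∂_1: C_1 → C_0 sends each edge [p,q] (with p < q) to q − p.
The 8×13 boundary matrix has rank 7 and Smith normal form diag(1,1,1,1,1,1,1).

Boundary ∂_2: C_2 → C_1 sends each 2-simplex [p,q,r] to [q,r] − [p,r] + [p,q]. For instance
  ∂[0,2,5] = [2,5] − [0,5] + [0,2],
  ∂[0,2,4] = [2,4] − [0,4] + [0,2].
The resulting 13×6 matrix has rank 5, and its Smith normal form has invariant factors (1,1,1,1,1).

Boundary ∂_3: C_3 → C_2 sends each 3-simplex σ to the alternating sum Σ_i (−1)^i (σ with its i-th vertex removed). For instance
  ∂[0,2,4,5] = [2,4,5] − [0,4,5] + [0,2,5] − [0,2,4].
The 6×1 boundary matrix has rank 1 and Smith normal form diag(1).

Computing H_k = (kernel of ∂_k) / (image of ∂_{k+1}):

  H_2: rank ker ∂_2 − rank ∂_3 = (6 − 5) − 1 = 0, and the invariant factors of ∂_3 are all 1, so H_2 = 0.

H_2 = 0.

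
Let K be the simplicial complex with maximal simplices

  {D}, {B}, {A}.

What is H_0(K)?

H_0 = Z^3.

K has 3 vertices.
rank ∂_0 = 0, rank ∂_1 = 0 ⇒ b_0 = 3 − 0 − 0 = 3. So H_0 ≅ Z^3.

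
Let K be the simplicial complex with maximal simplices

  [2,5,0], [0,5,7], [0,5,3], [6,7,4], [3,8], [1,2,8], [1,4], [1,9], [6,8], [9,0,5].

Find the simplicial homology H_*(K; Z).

H_0 ≅ Z,  H_1 ≅ Z^4,  H_2 = 0.

We work with the vertex ordering 0 < 1 < 2 < 3 < 4 < 5 < 6 < 7 < 8 < 9. The simplices of K, each written with vertices in increasing order, are:

  0-simplices (10): [0], [1], [2], [3], [4], [5], [6], [7], [8], [9]
  1-simplices (19): [0,2], [0,3], [0,5], [0,7], [0,9], [1,2], [1,4], [1,8], [1,9], [2,5], [2,8], [3,5], [3,8], [4,6], [4,7], [5,7], [5,9], [6,7], [6,8]
  2-simplices (6): [0,2,5], [0,3,5], [0,5,7], [0,5,9], [1,2,8], [4,6,7]

Hence C_0 ≅ Z^10, C_1 ≅ Z^19, C_2 ≅ Z^6.

∂_1: C_1 → C_0 is given by ∂[p,q] = [q] − [p]. For instance
  ∂[4,6] = [6] − [4].
As a 10×19 matrix over Z this has rank 9, with invariant factors (1,1,1,1,1,1,1,1,1).

∂_2: C_2 → C_1 sends each 2-simplex [p,q,r] to [q,r] − [p,r] + [p,q]. For instance
  ∂[0,5,7] = [5,7] − [0,7] + [0,5],
  ∂[0,5,9] = [5,9] − [0,9] + [0,5].
The resulting 19×6 matrix has rank 6, and its Smith normal form has invariant factors (1,1,1,1,1,1).

Computing H_k = (kernel of ∂_k) / (image of ∂_{k+1}):

  H_0: rank C_0 − rank ∂_1 = 10 − 9 = 1, and the invariant factors of ∂_1 are all 1, so H_0 ≅ Z.
  H_1: rank ker ∂_1 − rank ∂_2 = (19 − 9) − 6 = 4, and the invariant factors of ∂_2 are all 1, so H_1 ≅ Z^4.
  H_2: rank ker ∂_2 − rank ∂_3 = (6 − 6) − 0 = 0, and there is no ∂_3, so H_2 ≅ 0.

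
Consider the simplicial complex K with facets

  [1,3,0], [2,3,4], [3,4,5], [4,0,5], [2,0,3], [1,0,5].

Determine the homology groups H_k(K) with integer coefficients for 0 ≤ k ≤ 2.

We work with the vertex ordering 0 < 1 < 2 < 3 < 4 < 5. The simplices of K, each written with vertices in increasing order, are:

  0-simplices (6): [0], [1], [2], [3], [4], [5]
  1-simplices (12): [0,1], [0,2], [0,3], [0,4], [0,5], [1,3], [1,5], [2,3], [2,4], [3,4], [3,5], [4,5]
  2-simplices (6): [0,1,3], [0,1,5], [0,2,3], [0,4,5], [2,3,4], [3,4,5]

giving chain groups C_0 ≅ Z^6, C_1 ≅ Z^12, C_2 ≅ Z^6.

Boundary ∂_1: C_1 → C_0 maps an edge to its endpoints' difference, ∂[p,q] = q − p. For instance
  ∂[0,3] = [3] − [0].
The 6×12 boundary matrix has rank 5 and Smith normal form diag(1,1,1,1,1).

Boundary ∂_2: C_2 → C_1 acts by ∂[p,q,r] = [q,r] − [p,r] + [p,q]. For instance
  ∂[0,4,5] = [4,5] − [0,5] + [0,4],
  ∂[2,3,4] = [3,4] − [2,4] + [2,3].
As a 12×6 matrix over Z this has rank 6, with invariant factors (1,1,1,1,1,1).

Now H_k = ker ∂_k / im ∂_{k+1}, so:

  H_0: rank C_0 − rank ∂_1 = 6 − 5 = 1, and the invariant factors of ∂_1 are all 1, so H_0 = Z.
  H_1: rank ker ∂_1 − rank ∂_2 = (12 − 5) − 6 = 1, and the invariant factors of ∂_2 are all 1, so H_1 = Z.
  H_2: rank ker ∂_2 − rank ∂_3 = (6 − 6) − 0 = 0, and there is no ∂_3, so H_2 = 0.

As a check, the Euler characteristic is 6 − 12 + 6 = 0, which agrees with 1 − 1 + 0 = 0.
(K is a triangulation of the cylinder S^1 x I.)

H_0 ≅ Z,  H_1 ≅ Z,  H_2 = 0.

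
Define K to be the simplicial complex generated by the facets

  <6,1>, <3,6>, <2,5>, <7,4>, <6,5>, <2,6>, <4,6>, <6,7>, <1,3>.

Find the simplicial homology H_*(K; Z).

H_0 ≅ Z,  H_1 ≅ Z^3.

Fix the vertex order 1 < 2 < 3 < 4 < 5 < 6 < 7 and write every simplex with vertices in increasing order. Then dim K = 1 and the simplices of K are:

  0-simplices (7): [1], [2], [3], [4], [5], [6], [7]
  1-simplices (9): [1,3], [1,6], [2,5], [2,6], [3,6], [4,6], [4,7], [5,6], [6,7]

so the chain groups are C_0 ≅ Z^7, C_1 ≅ Z^9.

∂_1: C_1 → C_0 is given by ∂[p,q] = [q] − [p]. For instance
  ∂[3,6] = [6] − [3].
The resulting 7×9 matrix has rank 6, and its Smith normal form has invariant factors (1,1,1,1,1,1).

From H_k ≅ ker(∂_k) / im(∂_{k+1}) we obtain:

  H_0: rank C_0 − rank ∂_1 = 7 − 6 = 1, and the invariant factors of ∂_1 are all 1, so H_0 ≅ Z.
  H_1: rank ker ∂_1 − rank ∂_2 = (9 − 6) − 0 = 3, and there is no ∂_2, so H_1 ≅ Z^3.

(K is a triangulation of a wedge of 3 circles.)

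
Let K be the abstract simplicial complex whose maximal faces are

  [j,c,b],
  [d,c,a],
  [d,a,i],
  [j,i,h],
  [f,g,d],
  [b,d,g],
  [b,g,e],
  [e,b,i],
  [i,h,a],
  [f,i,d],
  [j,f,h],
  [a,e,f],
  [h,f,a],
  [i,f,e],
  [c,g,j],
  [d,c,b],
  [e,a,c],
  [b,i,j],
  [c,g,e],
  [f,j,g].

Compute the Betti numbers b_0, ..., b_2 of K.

b_0 = 1, b_1 = 1, b_2 = 0.

We work with the vertex ordering a < b < c < d < e < f < g < h < i < j. The simplices of K, each written with vertices in increasing order, are:

  0-simplices (10): a, b, c, d, e, f, g, h, i, j
  1-simplices (30): ac, ad, ae, af, ah, ai, bc, bd, be, bg, bi, bj, cd, ce, cg, cj, df, dg, di, ef, eg, ei, fg, fh, fi, fj, gj, hi, hj, ij
  2-simplices (20): acd, ace, adi, aef, afh, ahi, bcd, bcj, bdg, beg, bei, bij, ceg, cgj, dfg, dfi, efi, fgj, fhj, hij

giving chain groups C_0 ≅ Z^10, C_1 ≅ Z^30, C_2 ≅ Z^20.

Boundary ∂_1: C_1 → C_0 sends each edge [p,q] (with p < q) to q − p.
The resulting 10×30 matrix has rank 9, and its Smith normal form has invariant factors (1,1,1,1,1,1,1,1,1).

∂_2: C_2 → C_1 acts by ∂[p,q,r] = [q,r] − [p,r] + [p,q]. For instance
  ∂beg = eg − bg + be,
  ∂dfg = fg − dg + df.
This gives a 30×20 integer matrix of rank 20; reducing to Smith normal form yields diagonal entries (1,1,1,1,1,1,1,1,1,1,1,1,1,1,1,1,1,1,1,2).

Now H_k = ker ∂_k / im ∂_{k+1}, so:

  H_0: rank C_0 − rank ∂_1 = 10 − 9 = 1, and the invariant factors of ∂_1 are all 1, so H_0 = Z.
  H_1: rank ker ∂_1 − rank ∂_2 = (30 − 9) − 20 = 1, and ∂_2 has invariant factor 2 > 1, so H_1 = Z ⊕ Z/2.
  H_2: rank ker ∂_2 − rank ∂_3 = (20 − 20) − 0 = 0, and there is no ∂_3, so H_2 = 0.

As a check, the Euler characteristic is 10 − 30 + 20 = 0, which agrees with 1 − 1 + 0 = 0.

Hence the Betti numbers are b_0 = 1, b_1 = 1, b_2 = 0.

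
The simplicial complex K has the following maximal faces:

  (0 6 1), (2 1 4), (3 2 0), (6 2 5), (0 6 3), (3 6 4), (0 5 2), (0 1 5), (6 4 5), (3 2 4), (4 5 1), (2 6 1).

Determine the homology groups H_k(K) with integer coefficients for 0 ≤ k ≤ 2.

H_0 ≅ Z,  H_1 ≅ Z/2Z,  H_2 = 0.

Order the vertices as 0 < 1 < 2 < 3 < 4 < 5 < 6. Listing each simplex with vertices in this order, K has dimension 2 with simplices:

  0-simplices (7): [0], [1], [2], [3], [4], [5], [6]
  1-simplices (18): [0,1], [0,2], [0,3], [0,5], [0,6], [1,2], [1,4], [1,5], [1,6], [2,3], [2,4], [2,5], [2,6], [3,4], [3,6], [4,5], [4,6], [5,6]
  2-simplices (12): [0,1,5], [0,1,6], [0,2,3], [0,2,5], [0,3,6], [1,2,4], [1,2,6], [1,4,5], [2,3,4], [2,5,6], [3,4,6], [4,5,6]

giving chain groups C_0 ≅ Z^7, C_1 ≅ Z^18, C_2 ≅ Z^12.

The boundary map ∂_1: C_1 → C_0 is given by ∂[p,q] = [q] − [p]. For instance
  ∂[2,5] = [5] − [2].
This gives a 7×18 integer matrix of rank 6; reducing to Smith normal form yields diagonal entries (1,1,1,1,1,1).

Boundary ∂_2: C_2 → C_1 acts by ∂[p,q,r] = [q,r] − [p,r] + [p,q]. For instance
  ∂[0,1,5] = [1,5] − [0,5] + [0,1],
  ∂[2,5,6] = [5,6] − [2,6] + [2,5].
The resulting 18×12 matrix has rank 12, and its Smith normal form has invariant factors (1,1,1,1,1,1,1,1,1,1,1,2).

From H_k ≅ ker(∂_k) / im(∂_{k+1}) we obtain:

  H_0: rank C_0 − rank ∂_1 = 7 − 6 = 1, and the invariant factors of ∂_1 are all 1, so H_0 ≅ Z.
  H_1: rank ker ∂_1 − rank ∂_2 = (18 − 6) − 12 = 0, and ∂_2 has invariant factor 2 > 1, so H_1 ≅ Z/2Z.
  H_2: rank ker ∂_2 − rank ∂_3 = (12 − 12) − 0 = 0, and there is no ∂_3, so H_2 ≅ 0.

As a check, the Euler characteristic is 7 − 18 + 12 = 1, which agrees with 1 − 0 + 0 = 1.
(K is a triangulation of the real projective plane RP^2.)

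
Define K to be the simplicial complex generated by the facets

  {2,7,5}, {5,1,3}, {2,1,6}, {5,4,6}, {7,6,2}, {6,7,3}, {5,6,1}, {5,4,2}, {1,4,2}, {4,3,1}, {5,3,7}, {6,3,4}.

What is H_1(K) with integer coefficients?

H_1 = Z/2.

Fix the vertex order 1 < 2 < 3 < 4 < 5 < 6 < 7 and write every simplex with vertices in increasing order. Then dim K = 2 and the simplices of K are:

  0-simplices (7): [1], [2], [3], [4], [5], [6], [7]
  1-simplices (18): [1,2], [1,3], [1,4], [1,5], [1,6], [2,4], [2,5], [2,6], [2,7], [3,4], [3,5], [3,6], [3,7], [4,5], [4,6], [5,6], [5,7], [6,7]
  2-simplices (12): [1,2,4], [1,2,6], [1,3,4], [1,3,5], [1,5,6], [2,4,5], [2,5,7], [2,6,7], [3,4,6], [3,5,7], [3,6,7], [4,5,6]

giving chain groups C_0 ≅ Z^7, C_1 ≅ Z^18, C_2 ≅ Z^12.

The boundary map ∂_1: C_1 → C_0 is given by ∂[p,q] = [q] − [p]. For instance
  ∂[2,6] = [6] − [2].
The resulting 7×18 matrix has rank 6, and its Smith normal form has invariant factors (1,1,1,1,1,1).

∂_2: C_2 → C_1 sends each 2-simplex [p,q,r] to [q,r] − [p,r] + [p,q]. For instance
  ∂[1,2,6] = [2,6] − [1,6] + [1,2],
  ∂[1,2,4] = [2,4] − [1,4] + [1,2].
The resulting 18×12 matrix has rank 12, and its Smith normal form has invariant factors (1,1,1,1,1,1,1,1,1,1,1,2).

Reading off H_k = ker ∂_k / im ∂_{k+1}:

  H_1: rank ker ∂_1 − rank ∂_2 = (18 − 6) − 12 = 0, and ∂_2 has invariant factor 2 > 1, so H_1 ≅ Z/2.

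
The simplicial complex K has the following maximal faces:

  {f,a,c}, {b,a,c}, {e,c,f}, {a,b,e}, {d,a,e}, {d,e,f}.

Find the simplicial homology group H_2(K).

H_2 ≅ 0.

K has 6 vertices, 12 edges, 6 triangles.
rank ∂_2 = 6, rank ∂_3 = 0 ⇒ b_2 = 6 − 6 − 0 = 0. So H_2 ≅ 0.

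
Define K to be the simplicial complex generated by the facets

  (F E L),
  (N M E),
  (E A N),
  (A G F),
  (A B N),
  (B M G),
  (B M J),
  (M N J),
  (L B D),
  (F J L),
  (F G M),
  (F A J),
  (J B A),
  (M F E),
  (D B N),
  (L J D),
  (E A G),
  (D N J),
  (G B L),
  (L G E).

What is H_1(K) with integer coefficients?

Order the vertices as A < B < D < E < F < G < J < L < M < N. Listing each simplex with vertices in this order, K has dimension 2 with simplices:

  0-simplices (10): A, B, D, E, F, G, J, L, M, N
  1-simplices (30): AB, AE, AF, AG, AJ, AN, BD, BG, BJ, BL, BM, BN, DJ, DL, DN, EF, EG, EL, EM, EN, FG, FJ, FL, FM, GL, GM, JL, JM, JN, MN
  2-simplices (20): ABJ, ABN, AEG, AEN, AFG, AFJ, BDL, BDN, BGL, BGM, BJM, DJL, DJN, EFL, EFM, EGL, EMN, FGM, FJL, JMN

giving chain groups C_0 ≅ Z^10, C_1 ≅ Z^30, C_2 ≅ Z^20.

∂_1: C_1 → C_0 maps an edge to its endpoints' difference, ∂[p,q] = q − p. For instance
  ∂BJ = J − B.
This gives a 10×30 integer matrix of rank 9; reducing to Smith normal form yields diagonal entries (1,1,1,1,1,1,1,1,1).

Boundary ∂_2: C_2 → C_1 maps a triangle to the signed sum of its edges. For instance
  ∂FJL = JL − FL + FJ,
  ∂EMN = MN − EN + EM.
This gives a 30×20 integer matrix of rank 20; reducing to Smith normal form yields diagonal entries (1,1,1,1,1,1,1,1,1,1,1,1,1,1,1,1,1,1,1,2).

Reading off H_k = ker ∂_k / im ∂_{k+1}:

  H_1: rank ker ∂_1 − rank ∂_2 = (30 − 9) − 20 = 1, and ∂_2 has invariant factor 2 > 1, so H_1 = Z × Z/2.

H_1 ≅ Z × Z/2.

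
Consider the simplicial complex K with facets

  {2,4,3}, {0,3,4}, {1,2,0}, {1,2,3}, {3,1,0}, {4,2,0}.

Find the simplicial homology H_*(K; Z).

H_0 = Z,  H_1 = 0,  H_2 = Z.

We work with the vertex ordering 0 < 1 < 2 < 3 < 4. The simplices of K, each written with vertices in increasing order, are:

  0-simplices (5): [0], [1], [2], [3], [4]
  1-simplices (9): [0,1], [0,2], [0,3], [0,4], [1,2], [1,3], [2,3], [2,4], [3,4]
  2-simplices (6): [0,1,2], [0,1,3], [0,2,4], [0,3,4], [1,2,3], [2,3,4]

giving chain groups C_0 ≅ Z^5, C_1 ≅ Z^9, C_2 ≅ Z^6.

∂_1: C_1 → C_0 sends each edge [p,q] (with p < q) to q − p. For instance
  ∂[0,2] = [2] − [0].
The resulting 5×9 matrix has rank 4, and its Smith normal form has invariant factors (1,1,1,1).

Boundary ∂_2: C_2 → C_1 acts by ∂[p,q,r] = [q,r] − [p,r] + [p,q]. For instance
  ∂[0,2,4] = [2,4] − [0,4] + [0,2],
  ∂[0,3,4] = [3,4] − [0,4] + [0,3].
As a 9×6 matrix over Z this has rank 5, with invariant factors (1,1,1,1,1).

Now H_k = ker ∂_k / im ∂_{k+1}, so:

  H_0: rank C_0 − rank ∂_1 = 5 − 4 = 1, and the invariant factors of ∂_1 are all 1, so H_0 ≅ Z.
  H_1: rank ker ∂_1 − rank ∂_2 = (9 − 4) − 5 = 0, and the invariant factors of ∂_2 are all 1, so H_1 ≅ 0.
  H_2: rank ker ∂_2 − rank ∂_3 = (6 − 5) − 0 = 1, and there is no ∂_3, so H_2 ≅ Z.

As a check, the Euler characteristic is 5 − 9 + 6 = 2, which agrees with 1 − 0 + 1 = 2.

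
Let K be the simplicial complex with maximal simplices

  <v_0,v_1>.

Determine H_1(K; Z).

H_1 ≅ 0.

K has 2 vertices, 1 edge.
rank ∂_1 = 1, rank ∂_2 = 0 ⇒ b_1 = 1 − 1 − 0 = 0. So H_1 = 0.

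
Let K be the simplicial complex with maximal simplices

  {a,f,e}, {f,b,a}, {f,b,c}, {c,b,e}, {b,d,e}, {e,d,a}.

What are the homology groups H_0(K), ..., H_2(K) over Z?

Take the total order a < b < c < d < e < f on the vertex set. Then K (dimension 2) consists of the simplices:

  0-simplices (6): a, b, c, d, e, f
  1-simplices (12): ab, ad, ae, af, bc, bd, be, bf, ce, cf, de, ef
  2-simplices (6): abf, ade, aef, bce, bcf, bde

giving chain groups C_0 ≅ Z^6, C_1 ≅ Z^12, C_2 ≅ Z^6.

∂_1: C_1 → C_0 is given by ∂[p,q] = [q] − [p].
This gives a 6×12 integer matrix of rank 5; reducing to Smith normal form yields diagonal entries (1,1,1,1,1).

∂_2: C_2 → C_1 acts by ∂[p,q,r] = [q,r] − [p,r] + [p,q]. For instance
  ∂aef = ef − af + ae,
  ∂bde = de − be + bd.
The resulting 12×6 matrix has rank 6, and its Smith normal form has invariant factors (1,1,1,1,1,1).

Now H_k = ker ∂_k / im ∂_{k+1}, so:

  H_0: rank C_0 − rank ∂_1 = 6 − 5 = 1, and the invariant factors of ∂_1 are all 1, so H_0 ≅ Z.
  H_1: rank ker ∂_1 − rank ∂_2 = (12 − 5) − 6 = 1, and the invariant factors of ∂_2 are all 1, so H_1 ≅ Z.
  H_2: rank ker ∂_2 − rank ∂_3 = (6 − 6) − 0 = 0, and there is no ∂_3, so H_2 ≅ 0.

H_0 = Z,  H_1 = Z,  H_2 = 0.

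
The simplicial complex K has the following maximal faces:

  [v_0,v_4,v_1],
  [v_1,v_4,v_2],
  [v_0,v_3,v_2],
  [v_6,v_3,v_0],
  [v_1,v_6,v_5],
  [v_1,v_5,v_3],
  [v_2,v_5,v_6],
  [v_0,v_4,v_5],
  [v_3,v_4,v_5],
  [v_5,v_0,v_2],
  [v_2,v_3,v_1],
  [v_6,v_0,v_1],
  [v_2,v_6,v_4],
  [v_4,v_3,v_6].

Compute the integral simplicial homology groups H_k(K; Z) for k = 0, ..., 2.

H_0 ≅ Z,  H_1 ≅ Z^2,  H_2 ≅ Z.

Fix the vertex order v_0 < v_1 < v_2 < v_3 < v_4 < v_5 < v_6 and write every simplex with vertices in increasing order. Then dim K = 2 and the simplices of K are:

  0-simplices (7): [v_0], [v_1], [v_2], [v_3], [v_4], [v_5], [v_6]
  1-simplices (21): (21 of them)
  2-simplices (14): (14 of them)

giving chain groups C_0 ≅ Z^7, C_1 ≅ Z^21, C_2 ≅ Z^14.

∂_1: C_1 → C_0 is given by ∂[p,q] = [q] − [p]. For instance
  ∂[v_0,v_2] = [v_2] − [v_0].
The resulting 7×21 matrix has rank 6, and its Smith normal form has invariant factors (1,1,1,1,1,1).

∂_2: C_2 → C_1 sends each 2-simplex [p,q,r] to [q,r] − [p,r] + [p,q]. For instance
  ∂[v_1,v_2,v_3] = [v_2,v_3] − [v_1,v_3] + [v_1,v_2],
  ∂[v_0,v_2,v_3] = [v_2,v_3] − [v_0,v_3] + [v_0,v_2].
As a 21×14 matrix over Z this has rank 13, with invariant factors (1,1,1,1,1,1,1,1,1,1,1,1,1).

Now H_k = ker ∂_k / im ∂_{k+1}, so:

  H_0: rank C_0 − rank ∂_1 = 7 − 6 = 1, and the invariant factors of ∂_1 are all 1, so H_0 = Z.
  H_1: rank ker ∂_1 − rank ∂_2 = (21 − 6) − 13 = 2, and the invariant factors of ∂_2 are all 1, so H_1 = Z^2.
  H_2: rank ker ∂_2 − rank ∂_3 = (14 − 13) − 0 = 1, and there is no ∂_3, so H_2 = Z.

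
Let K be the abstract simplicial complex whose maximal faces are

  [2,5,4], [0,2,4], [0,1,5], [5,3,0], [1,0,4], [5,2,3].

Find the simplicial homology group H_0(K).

H_0 = Z.

Order the vertices as 0 < 1 < 2 < 3 < 4 < 5. Listing each simplex with vertices in this order, K has dimension 2 with simplices:

  0-simplices (6): [0], [1], [2], [3], [4], [5]
  1-simplices (12): [0,1], [0,2], [0,3], [0,4], [0,5], [1,4], [1,5], [2,3], [2,4], [2,5], [3,5], [4,5]
  2-simplices (6): [0,1,4], [0,1,5], [0,2,4], [0,3,5], [2,3,5], [2,4,5]

Hence C_0 ≅ Z^6, C_1 ≅ Z^12, C_2 ≅ Z^6.

Boundary ∂_1: C_1 → C_0 sends each edge [p,q] (with p < q) to q − p. For instance
  ∂[2,5] = [5] − [2].
This gives a 6×12 integer matrix of rank 5; reducing to Smith normal form yields diagonal entries (1,1,1,1,1).

Boundary ∂_2: C_2 → C_1 acts by ∂[p,q,r] = [q,r] − [p,r] + [p,q]. For instance
  ∂[0,3,5] = [3,5] − [0,5] + [0,3],
  ∂[0,1,5] = [1,5] − [0,5] + [0,1].
This gives a 12×6 integer matrix of rank 6; reducing to Smith normal form yields diagonal entries (1,1,1,1,1,1).

Computing H_k = (kernel of ∂_k) / (image of ∂_{k+1}):

  H_0: rank C_0 − rank ∂_1 = 6 − 5 = 1, and the invariant factors of ∂_1 are all 1, so H_0 = Z.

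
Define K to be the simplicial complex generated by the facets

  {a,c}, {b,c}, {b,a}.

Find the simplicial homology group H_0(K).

Order the vertices as a < b < c. Listing each simplex with vertices in this order, K has dimension 1 with simplices:

  0-simplices (3): a, b, c
  1-simplices (3): ab, ac, bc

so the chain groups are C_0 ≅ Z^3, C_1 ≅ Z^3.

∂_1: C_1 → C_0 is given by ∂[p,q] = [q] − [p]. For instance
  ∂ab = b − a.
As a 3×3 matrix over Z this has rank 2, with invariant factors (1,1).

Now H_k = ker ∂_k / im ∂_{k+1}, so:

  H_0: rank C_0 − rank ∂_1 = 3 − 2 = 1, and the invariant factors of ∂_1 are all 1, so H_0 ≅ Z.

(K is a triangulation of the circle S^1.)

H_0 = Z.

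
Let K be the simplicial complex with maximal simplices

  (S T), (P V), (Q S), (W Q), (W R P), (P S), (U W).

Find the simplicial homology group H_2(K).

Order the vertices as P < Q < R < S < T < U < V < W. Listing each simplex with vertices in this order, K has dimension 2 with simplices:

  0-simplices (8): P, Q, R, S, T, U, V, W
  1-simplices (9): PR, PS, PV, PW, QS, QW, RW, ST, UW
  2-simplices (1): PRW

giving chain groups C_0 ≅ Z^8, C_1 ≅ Z^9, C_2 ≅ Z^1.

Boundary ∂_1: C_1 → C_0 sends each edge [p,q] (with p < q) to q − p. For instance
  ∂QS = S − Q.
The 8×9 boundary matrix has rank 7 and Smith normal form diag(1,1,1,1,1,1,1).

The boundary map ∂_2: C_2 → C_1 maps a triangle to the signed sum of its edges. For instance
  ∂PRW = RW − PW + PR.
As a 9×1 matrix over Z this has rank 1, with invariant factors (1).

From H_k ≅ ker(∂_k) / im(∂_{k+1}) we obtain:

  H_2: rank ker ∂_2 − rank ∂_3 = (1 − 1) − 0 = 0, and there is no ∂_3, so H_2 = 0.

H_2 = 0.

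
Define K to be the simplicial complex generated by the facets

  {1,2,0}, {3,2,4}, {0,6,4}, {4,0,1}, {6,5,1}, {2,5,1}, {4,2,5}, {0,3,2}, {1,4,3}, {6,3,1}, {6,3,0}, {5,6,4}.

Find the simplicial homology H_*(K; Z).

H_0 ≅ Z,  H_1 ≅ Z/2,  H_2 = 0.

Order the vertices as 0 < 1 < 2 < 3 < 4 < 5 < 6. Listing each simplex with vertices in this order, K has dimension 2 with simplices:

  0-simplices (7): [0], [1], [2], [3], [4], [5], [6]
  1-simplices (18): [0,1], [0,2], [0,3], [0,4], [0,6], [1,2], [1,3], [1,4], [1,5], [1,6], [2,3], [2,4], [2,5], [3,4], [3,6], [4,5], [4,6], [5,6]
  2-simplices (12): [0,1,2], [0,1,4], [0,2,3], [0,3,6], [0,4,6], [1,2,5], [1,3,4], [1,3,6], [1,5,6], [2,3,4], [2,4,5], [4,5,6]

giving chain groups C_0 ≅ Z^7, C_1 ≅ Z^18, C_2 ≅ Z^12.

Boundary ∂_1: C_1 → C_0 maps an edge to its endpoints' difference, ∂[p,q] = q − p.
This gives a 7×18 integer matrix of rank 6; reducing to Smith normal form yields diagonal entries (1,1,1,1,1,1).

The boundary map ∂_2: C_2 → C_1 maps a triangle to the signed sum of its edges. For instance
  ∂[0,3,6] = [3,6] − [0,6] + [0,3],
  ∂[1,2,5] = [2,5] − [1,5] + [1,2].
The resulting 18×12 matrix has rank 12, and its Smith normal form has invariant factors (1,1,1,1,1,1,1,1,1,1,1,2).

Reading off H_k = ker ∂_k / im ∂_{k+1}:

  H_0: rank C_0 − rank ∂_1 = 7 − 6 = 1, and the invariant factors of ∂_1 are all 1, so H_0 = Z.
  H_1: rank ker ∂_1 − rank ∂_2 = (18 − 6) − 12 = 0, and ∂_2 has invariant factor 2 > 1, so H_1 = Z/2.
  H_2: rank ker ∂_2 − rank ∂_3 = (12 − 12) − 0 = 0, and there is no ∂_3, so H_2 = 0.

As a check, the Euler characteristic is 7 − 18 + 12 = 1, which agrees with 1 − 0 + 0 = 1.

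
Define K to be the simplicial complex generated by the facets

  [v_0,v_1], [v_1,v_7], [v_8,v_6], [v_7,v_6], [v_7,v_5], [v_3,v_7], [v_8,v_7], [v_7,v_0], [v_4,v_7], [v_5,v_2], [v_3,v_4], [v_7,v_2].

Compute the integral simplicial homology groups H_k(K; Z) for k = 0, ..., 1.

We work with the vertex ordering v_0 < v_1 < v_2 < v_3 < v_4 < v_5 < v_6 < v_7 < v_8. The simplices of K, each written with vertices in increasing order, are:

  0-simplices (9): [v_0], [v_1], [v_2], [v_3], [v_4], [v_5], [v_6], [v_7], [v_8]
  1-simplices (12): [v_0,v_1], [v_0,v_7], [v_1,v_7], [v_2,v_5], [v_2,v_7], [v_3,v_4], [v_3,v_7], [v_4,v_7], [v_5,v_7], [v_6,v_7], [v_6,v_8], [v_7,v_8]

giving chain groups C_0 ≅ Z^9, C_1 ≅ Z^12.

∂_1: C_1 → C_0 sends each edge [p,q] (with p < q) to q − p. For instance
  ∂[v_5,v_7] = [v_7] − [v_5].
This gives a 9×12 integer matrix of rank 8; reducing to Smith normal form yields diagonal entries (1,1,1,1,1,1,1,1).

Computing H_k = (kernel of ∂_k) / (image of ∂_{k+1}):

  H_0: rank C_0 − rank ∂_1 = 9 − 8 = 1, and the invariant factors of ∂_1 are all 1, so H_0 ≅ Z.
  H_1: rank ker ∂_1 − rank ∂_2 = (12 − 8) − 0 = 4, and there is no ∂_2, so H_1 ≅ Z^4.

H_0 ≅ Z,  H_1 ≅ Z^4.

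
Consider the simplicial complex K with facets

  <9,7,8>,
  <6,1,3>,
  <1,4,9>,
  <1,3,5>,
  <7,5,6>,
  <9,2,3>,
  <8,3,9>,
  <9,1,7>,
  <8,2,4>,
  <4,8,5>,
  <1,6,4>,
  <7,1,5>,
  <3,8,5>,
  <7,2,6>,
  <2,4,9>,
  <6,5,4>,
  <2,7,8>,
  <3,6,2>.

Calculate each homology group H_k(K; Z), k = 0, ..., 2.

H_0 = Z,  H_1 = Z ⊕ Z/2,  H_2 = 0.

Take the total order 1 < 2 < 3 < 4 < 5 < 6 < 7 < 8 < 9 on the vertex set. Then K (dimension 2) consists of the simplices:

  0-simplices (9): [1], [2], [3], [4], [5], [6], [7], [8], [9]
  1-simplices (27): (27 of them)
  2-simplices (18): [1,3,5], [1,3,6], [1,4,6], [1,4,9], [1,5,7], [1,7,9], [2,3,6], [2,3,9], [2,4,8], [2,4,9], [2,6,7], [2,7,8], [3,5,8], [3,8,9], [4,5,6], [4,5,8], [5,6,7], [7,8,9]

so the chain groups are C_0 ≅ Z^9, C_1 ≅ Z^27, C_2 ≅ Z^18.

∂_1: C_1 → C_0 sends each edge [p,q] (with p < q) to q − p. For instance
  ∂[2,4] = [4] − [2].
The resulting 9×27 matrix has rank 8, and its Smith normal form has invariant factors (1,1,1,1,1,1,1,1).

∂_2: C_2 → C_1 maps a triangle to the signed sum of its edges. For instance
  ∂[1,7,9] = [7,9] − [1,9] + [1,7],
  ∂[2,3,6] = [3,6] − [2,6] + [2,3].
The resulting 27×18 matrix has rank 18, and its Smith normal form has invariant factors (1,1,1,1,1,1,1,1,1,1,1,1,1,1,1,1,1,2).

From H_k ≅ ker(∂_k) / im(∂_{k+1}) we obtain:

  H_0: rank C_0 − rank ∂_1 = 9 − 8 = 1, and the invariant factors of ∂_1 are all 1, so H_0 ≅ Z.
  H_1: rank ker ∂_1 − rank ∂_2 = (27 − 8) − 18 = 1, and ∂_2 has invariant factor 2 > 1, so H_1 ≅ Z ⊕ Z/2.
  H_2: rank ker ∂_2 − rank ∂_3 = (18 − 18) − 0 = 0, and there is no ∂_3, so H_2 ≅ 0.

As a check, the Euler characteristic is 9 − 27 + 18 = 0, which agrees with 1 − 1 + 0 = 0.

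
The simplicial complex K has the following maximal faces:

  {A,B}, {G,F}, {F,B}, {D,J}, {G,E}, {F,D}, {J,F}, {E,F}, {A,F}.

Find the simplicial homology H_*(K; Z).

Order the vertices as A < B < D < E < F < G < J. Listing each simplex with vertices in this order, K has dimension 1 with simplices:

  0-simplices (7): A, B, D, E, F, G, J
  1-simplices (9): AB, AF, BF, DF, DJ, EF, EG, FG, FJ

so the chain groups are C_0 ≅ Z^7, C_1 ≅ Z^9.

The boundary map ∂_1: C_1 → C_0 sends each edge [p,q] (with p < q) to q − p. For instance
  ∂EF = F − E.
The resulting 7×9 matrix has rank 6, and its Smith normal form has invariant factors (1,1,1,1,1,1).

Reading off H_k = ker ∂_k / im ∂_{k+1}:

  H_0: rank C_0 − rank ∂_1 = 7 − 6 = 1, and the invariant factors of ∂_1 are all 1, so H_0 = Z.
  H_1: rank ker ∂_1 − rank ∂_2 = (9 − 6) − 0 = 3, and there is no ∂_2, so H_1 = Z^3.

As a check, the Euler characteristic is 7 − 9 = -2, which agrees with 1 − 3 = -2.

H_0 = Z,  H_1 = Z^3.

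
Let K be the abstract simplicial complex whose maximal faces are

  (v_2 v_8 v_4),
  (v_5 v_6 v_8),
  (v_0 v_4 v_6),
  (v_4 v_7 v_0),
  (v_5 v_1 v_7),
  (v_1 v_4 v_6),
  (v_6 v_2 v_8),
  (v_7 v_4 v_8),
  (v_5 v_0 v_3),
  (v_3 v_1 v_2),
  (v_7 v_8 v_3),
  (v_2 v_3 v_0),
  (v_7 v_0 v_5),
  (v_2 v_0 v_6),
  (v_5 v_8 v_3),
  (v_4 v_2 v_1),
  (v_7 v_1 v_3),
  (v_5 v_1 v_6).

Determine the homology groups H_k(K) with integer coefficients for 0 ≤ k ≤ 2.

H_0 ≅ Z,  H_1 ≅ Z × Z/2,  H_2 = 0.

We work with the vertex ordering v_0 < v_1 < v_2 < v_3 < v_4 < v_5 < v_6 < v_7 < v_8. The simplices of K, each written with vertices in increasing order, are:

  0-simplices (9): [v_0], [v_1], [v_2], [v_3], [v_4], [v_5], [v_6], [v_7], [v_8]
  1-simplices (27): (27 of them)
  2-simplices (18): (18 of them)

so the chain groups are C_0 ≅ Z^9, C_1 ≅ Z^27, C_2 ≅ Z^18.

The boundary map ∂_1: C_1 → C_0 maps an edge to its endpoints' difference, ∂[p,q] = q − p.
The resulting 9×27 matrix has rank 8, and its Smith normal form has invariant factors (1,1,1,1,1,1,1,1).

The boundary map ∂_2: C_2 → C_1 acts by ∂[p,q,r] = [q,r] − [p,r] + [p,q]. For instance
  ∂[v_2,v_6,v_8] = [v_6,v_8] − [v_2,v_8] + [v_2,v_6],
  ∂[v_3,v_5,v_8] = [v_5,v_8] − [v_3,v_8] + [v_3,v_5].
As a 27×18 matrix over Z this has rank 18, with invariant factors (1,1,1,1,1,1,1,1,1,1,1,1,1,1,1,1,1,2).

Reading off H_k = ker ∂_k / im ∂_{k+1}:

  H_0: rank C_0 − rank ∂_1 = 9 − 8 = 1, and the invariant factors of ∂_1 are all 1, so H_0 = Z.
  H_1: rank ker ∂_1 − rank ∂_2 = (27 − 8) − 18 = 1, and ∂_2 has invariant factor 2 > 1, so H_1 = Z × Z/2.
  H_2: rank ker ∂_2 − rank ∂_3 = (18 − 18) − 0 = 0, and there is no ∂_3, so H_2 = 0.

As a check, the Euler characteristic is 9 − 27 + 18 = 0, which agrees with 1 − 1 + 0 = 0.
(K is a triangulation of the Klein bottle.)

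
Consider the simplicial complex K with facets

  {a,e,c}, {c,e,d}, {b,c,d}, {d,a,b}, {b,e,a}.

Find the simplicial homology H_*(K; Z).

Take the total order a < b < c < d < e on the vertex set. Then K (dimension 2) consists of the simplices:

  0-simplices (5): a, b, c, d, e
  1-simplices (10): ab, ac, ad, ae, bc, bd, be, cd, ce, de
  2-simplices (5): abd, abe, ace, bcd, cde

Hence C_0 ≅ Z^5, C_1 ≅ Z^10, C_2 ≅ Z^5.

The boundary map ∂_1: C_1 → C_0 is given by ∂[p,q] = [q] − [p]. For instance
  ∂de = e − d.
The resulting 5×10 matrix has rank 4, and its Smith normal form has invariant factors (1,1,1,1).

∂_2: C_2 → C_1 sends each 2-simplex [p,q,r] to [q,r] − [p,r] + [p,q]. For instance
  ∂abd = bd − ad + ab,
  ∂ace = ce − ae + ac.
As a 10×5 matrix over Z this has rank 5, with invariant factors (1,1,1,1,1).

From H_k ≅ ker(∂_k) / im(∂_{k+1}) we obtain:

  H_0: rank C_0 − rank ∂_1 = 5 − 4 = 1, and the invariant factors of ∂_1 are all 1, so H_0 ≅ Z.
  H_1: rank ker ∂_1 − rank ∂_2 = (10 − 4) − 5 = 1, and the invariant factors of ∂_2 are all 1, so H_1 ≅ Z.
  H_2: rank ker ∂_2 − rank ∂_3 = (5 − 5) − 0 = 0, and there is no ∂_3, so H_2 ≅ 0.

(K is a triangulation of the Möbius band.)

H_0 = Z,  H_1 = Z,  H_2 = 0.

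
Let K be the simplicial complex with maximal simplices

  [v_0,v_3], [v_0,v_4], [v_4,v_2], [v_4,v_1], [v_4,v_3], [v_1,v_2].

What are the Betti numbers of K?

We work with the vertex ordering v_0 < v_1 < v_2 < v_3 < v_4. The simplices of K, each written with vertices in increasing order, are:

  0-simplices (5): [v_0], [v_1], [v_2], [v_3], [v_4]
  1-simplices (6): [v_0,v_3], [v_0,v_4], [v_1,v_2], [v_1,v_4], [v_2,v_4], [v_3,v_4]

giving chain groups C_0 ≅ Z^5, C_1 ≅ Z^6.

∂_1: C_1 → C_0 is given by ∂[p,q] = [q] − [p].
This gives a 5×6 integer matrix of rank 4; reducing to Smith normal form yields diagonal entries (1,1,1,1).

Computing H_k = (kernel of ∂_k) / (image of ∂_{k+1}):

  H_0: rank C_0 − rank ∂_1 = 5 − 4 = 1, and the invariant factors of ∂_1 are all 1, so H_0 ≅ Z.
  H_1: rank ker ∂_1 − rank ∂_2 = (6 − 4) − 0 = 2, and there is no ∂_2, so H_1 ≅ Z^2.

(K is a triangulation of a wedge of 2 circles.)

Hence the Betti numbers are b_0 = 1, b_1 = 2.

b_0 = 1, b_1 = 2.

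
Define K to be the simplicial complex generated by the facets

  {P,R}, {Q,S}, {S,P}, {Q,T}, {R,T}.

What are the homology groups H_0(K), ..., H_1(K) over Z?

Order the vertices as P < Q < R < S < T. Listing each simplex with vertices in this order, K has dimension 1 with simplices:

  0-simplices (5): P, Q, R, S, T
  1-simplices (5): PR, PS, QS, QT, RT

so the chain groups are C_0 ≅ Z^5, C_1 ≅ Z^5.

∂_1: C_1 → C_0 is given by ∂[p,q] = [q] − [p].
The 5×5 boundary matrix has rank 4 and Smith normal form diag(1,1,1,1).

Reading off H_k = ker ∂_k / im ∂_{k+1}:

  H_0: rank C_0 − rank ∂_1 = 5 − 4 = 1, and the invariant factors of ∂_1 are all 1, so H_0 ≅ Z.
  H_1: rank ker ∂_1 − rank ∂_2 = (5 − 4) − 0 = 1, and there is no ∂_2, so H_1 ≅ Z.

H_0 = Z,  H_1 = Z.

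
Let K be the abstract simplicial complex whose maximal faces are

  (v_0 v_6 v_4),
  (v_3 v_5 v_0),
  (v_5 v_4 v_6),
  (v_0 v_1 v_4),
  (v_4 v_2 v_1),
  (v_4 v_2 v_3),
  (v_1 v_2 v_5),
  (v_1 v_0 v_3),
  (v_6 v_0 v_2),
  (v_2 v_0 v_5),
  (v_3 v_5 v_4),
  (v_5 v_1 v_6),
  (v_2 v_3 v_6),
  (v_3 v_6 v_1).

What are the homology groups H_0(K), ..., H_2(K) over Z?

We work with the vertex ordering v_0 < v_1 < v_2 < v_3 < v_4 < v_5 < v_6. The simplices of K, each written with vertices in increasing order, are:

  0-simplices (7): [v_0], [v_1], [v_2], [v_3], [v_4], [v_5], [v_6]
  1-simplices (21): (21 of them)
  2-simplices (14): (14 of them)

giving chain groups C_0 ≅ Z^7, C_1 ≅ Z^21, C_2 ≅ Z^14.

The boundary map ∂_1: C_1 → C_0 maps an edge to its endpoints' difference, ∂[p,q] = q − p.
The resulting 7×21 matrix has rank 6, and its Smith normal form has invariant factors (1,1,1,1,1,1).

The boundary map ∂_2: C_2 → C_1 acts by ∂[p,q,r] = [q,r] − [p,r] + [p,q]. For instance
  ∂[v_4,v_5,v_6] = [v_5,v_6] − [v_4,v_6] + [v_4,v_5],
  ∂[v_0,v_4,v_6] = [v_4,v_6] − [v_0,v_6] + [v_0,v_4].
This gives a 21×14 integer matrix of rank 13; reducing to Smith normal form yields diagonal entries (1,1,1,1,1,1,1,1,1,1,1,1,1).

Reading off H_k = ker ∂_k / im ∂_{k+1}:

  H_0: rank C_0 − rank ∂_1 = 7 − 6 = 1, and the invariant factors of ∂_1 are all 1, so H_0 = Z.
  H_1: rank ker ∂_1 − rank ∂_2 = (21 − 6) − 13 = 2, and the invariant factors of ∂_2 are all 1, so H_1 = Z^2.
  H_2: rank ker ∂_2 − rank ∂_3 = (14 − 13) − 0 = 1, and there is no ∂_3, so H_2 = Z.

H_0 = Z,  H_1 = Z^2,  H_2 = Z.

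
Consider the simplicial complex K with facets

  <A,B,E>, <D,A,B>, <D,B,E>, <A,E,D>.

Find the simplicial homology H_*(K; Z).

Fix the vertex order A < B < D < E and write every simplex with vertices in increasing order. Then dim K = 2 and the simplices of K are:

  0-simplices (4): A, B, D, E
  1-simplices (6): AB, AD, AE, BD, BE, DE
  2-simplices (4): ABD, ABE, ADE, BDE

Hence C_0 ≅ Z^4, C_1 ≅ Z^6, C_2 ≅ Z^4.

Boundary ∂_1: C_1 → C_0 is given by ∂[p,q] = [q] − [p]. For instance
  ∂DE = E − D.
As a 4×6 matrix over Z this has rank 3, with invariant factors (1,1,1).

Boundary ∂_2: C_2 → C_1 acts by ∂[p,q,r] = [q,r] − [p,r] + [p,q]. For instance
  ∂ADE = DE − AE + AD,
  ∂BDE = DE − BE + BD.
The resulting 6×4 matrix has rank 3, and its Smith normal form has invariant factors (1,1,1).

Reading off H_k = ker ∂_k / im ∂_{k+1}:

  H_0: rank C_0 − rank ∂_1 = 4 − 3 = 1, and the invariant factors of ∂_1 are all 1, so H_0 = Z.
  H_1: rank ker ∂_1 − rank ∂_2 = (6 − 3) − 3 = 0, and the invariant factors of ∂_2 are all 1, so H_1 = 0.
  H_2: rank ker ∂_2 − rank ∂_3 = (4 − 3) − 0 = 1, and there is no ∂_3, so H_2 = Z.

As a check, the Euler characteristic is 4 − 6 + 4 = 2, which agrees with 1 − 0 + 1 = 2.

H_0 = Z,  H_1 = 0,  H_2 = Z.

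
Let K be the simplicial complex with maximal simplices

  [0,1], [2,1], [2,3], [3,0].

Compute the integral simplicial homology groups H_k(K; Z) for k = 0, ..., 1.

H_0 = Z,  H_1 = Z.

Order the vertices as 0 < 1 < 2 < 3. Listing each simplex with vertices in this order, K has dimension 1 with simplices:

  0-simplices (4): [0], [1], [2], [3]
  1-simplices (4): [0,1], [0,3], [1,2], [2,3]

giving chain groups C_0 ≅ Z^4, C_1 ≅ Z^4.

The boundary map ∂_1: C_1 → C_0 is given by ∂[p,q] = [q] − [p]. For instance
  ∂[2,3] = [3] − [2].
As a 4×4 matrix over Z this has rank 3, with invariant factors (1,1,1).

Reading off H_k = ker ∂_k / im ∂_{k+1}:

  H_0: rank C_0 − rank ∂_1 = 4 − 3 = 1, and the invariant factors of ∂_1 are all 1, so H_0 = Z.
  H_1: rank ker ∂_1 − rank ∂_2 = (4 − 3) − 0 = 1, and there is no ∂_2, so H_1 = Z.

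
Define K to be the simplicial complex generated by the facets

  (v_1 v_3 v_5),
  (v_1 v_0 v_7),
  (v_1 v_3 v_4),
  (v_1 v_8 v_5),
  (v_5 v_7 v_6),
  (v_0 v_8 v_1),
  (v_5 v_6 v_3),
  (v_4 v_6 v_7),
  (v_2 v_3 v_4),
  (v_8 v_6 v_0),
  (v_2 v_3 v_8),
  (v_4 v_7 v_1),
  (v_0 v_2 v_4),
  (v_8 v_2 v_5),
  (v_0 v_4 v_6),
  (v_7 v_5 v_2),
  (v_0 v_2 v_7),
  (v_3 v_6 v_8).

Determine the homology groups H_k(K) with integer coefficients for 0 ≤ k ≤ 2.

Order the vertices as v_0 < v_1 < v_2 < v_3 < v_4 < v_5 < v_6 < v_7 < v_8. Listing each simplex with vertices in this order, K has dimension 2 with simplices:

  0-simplices (9): [v_0], [v_1], [v_2], [v_3], [v_4], [v_5], [v_6], [v_7], [v_8]
  1-simplices (27): (27 of them)
  2-simplices (18): (18 of them)

Hence C_0 ≅ Z^9, C_1 ≅ Z^27, C_2 ≅ Z^18.

∂_1: C_1 → C_0 is given by ∂[p,q] = [q] − [p]. For instance
  ∂[v_2,v_8] = [v_8] − [v_2].
The resulting 9×27 matrix has rank 8, and its Smith normal form has invariant factors (1,1,1,1,1,1,1,1).

∂_2: C_2 → C_1 sends each 2-simplex [p,q,r] to [q,r] − [p,r] + [p,q]. For instance
  ∂[v_3,v_6,v_8] = [v_6,v_8] − [v_3,v_8] + [v_3,v_6],
  ∂[v_2,v_3,v_8] = [v_3,v_8] − [v_2,v_8] + [v_2,v_3].
As a 27×18 matrix over Z this has rank 18, with invariant factors (1,1,1,1,1,1,1,1,1,1,1,1,1,1,1,1,1,2).

From H_k ≅ ker(∂_k) / im(∂_{k+1}) we obtain:

  H_0: rank C_0 − rank ∂_1 = 9 − 8 = 1, and the invariant factors of ∂_1 are all 1, so H_0 ≅ Z.
  H_1: rank ker ∂_1 − rank ∂_2 = (27 − 8) − 18 = 1, and ∂_2 has invariant factor 2 > 1, so H_1 ≅ Z ⊕ Z/2Z.
  H_2: rank ker ∂_2 − rank ∂_3 = (18 − 18) − 0 = 0, and there is no ∂_3, so H_2 ≅ 0.

(K is a triangulation of the Klein bottle.)

H_0 ≅ Z,  H_1 ≅ Z ⊕ Z/2Z,  H_2 = 0.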